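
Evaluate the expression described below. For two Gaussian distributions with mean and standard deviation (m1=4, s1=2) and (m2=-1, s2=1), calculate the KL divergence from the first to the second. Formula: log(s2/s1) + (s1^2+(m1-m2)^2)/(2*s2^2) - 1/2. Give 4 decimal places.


KL divergence between normal distributions:
KL = log(s2/s1) + (s1^2 + (m1-m2)^2)/(2*s2^2) - 1/2.
log(1/2) = -0.693147.
(2^2 + (4--1)^2)/(2*1^2) = (4 + 25)/2 = 14.5.
KL = -0.693147 + 14.5 - 0.5 = 13.3069

13.3069


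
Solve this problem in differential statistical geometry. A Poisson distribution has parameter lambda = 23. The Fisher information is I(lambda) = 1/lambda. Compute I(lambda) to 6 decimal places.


Fisher information for Poisson: I(lambda) = 1/lambda.
lambda = 23.
I(lambda) = 1/23 = 0.043478

0.043478


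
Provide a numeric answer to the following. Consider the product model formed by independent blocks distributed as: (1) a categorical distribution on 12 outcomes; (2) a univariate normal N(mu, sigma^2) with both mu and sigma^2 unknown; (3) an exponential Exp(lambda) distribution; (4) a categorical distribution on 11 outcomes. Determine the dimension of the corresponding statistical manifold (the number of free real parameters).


The dimension of a statistical manifold equals the number of free
(independent) real parameters of the model. For a product of independent
blocks the parameter counts add.
- categorical on 12 outcomes (probabilities sum to 1): 12-1 = 11.
- normal (mu, sigma^2): 2.
- exponential (lambda): 1.
- categorical on 11 outcomes (probabilities sum to 1): 11-1 = 10.
Total = 11 + 2 + 1 + 10 = 24.
Dimension = 24

24


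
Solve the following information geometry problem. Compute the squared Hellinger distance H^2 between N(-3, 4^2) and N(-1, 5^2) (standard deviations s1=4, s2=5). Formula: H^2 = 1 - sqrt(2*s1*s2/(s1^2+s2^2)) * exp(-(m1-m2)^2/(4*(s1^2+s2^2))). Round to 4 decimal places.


Squared Hellinger distance for Gaussians:
H^2 = 1 - sqrt(2*s1*s2/(s1^2+s2^2)) * exp(-(m1-m2)^2/(4*(s1^2+s2^2))).
s1^2 = 16, s2^2 = 25, s1^2+s2^2 = 41.
sqrt(2*4*5/(41)) = 0.98773.
(m1-m2)^2 = (-2)^2 = 4.
exp(-4/(4*41)) = exp(-0.02439) = 0.975905.
H^2 = 1 - 0.98773*0.975905 = 0.0361

0.0361


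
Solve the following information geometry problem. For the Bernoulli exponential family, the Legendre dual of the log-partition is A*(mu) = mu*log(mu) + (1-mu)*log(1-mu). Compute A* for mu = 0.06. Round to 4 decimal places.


Legendre transform for Bernoulli:
A*(mu) = mu*log(mu) + (1-mu)*log(1-mu).
mu = 0.06, 1-mu = 0.94.
mu*log(mu) = 0.06*log(0.06) = -0.168805.
(1-mu)*log(1-mu) = 0.94*log(0.94) = -0.058163.
A* = -0.168805 + -0.058163 = -0.2270

-0.2270


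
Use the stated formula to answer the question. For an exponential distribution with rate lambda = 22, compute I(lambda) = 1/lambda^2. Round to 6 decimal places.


Fisher information for exponential: I(lambda) = 1/lambda^2.
lambda = 22, lambda^2 = 484.
I = 1/484 = 0.002066

0.002066


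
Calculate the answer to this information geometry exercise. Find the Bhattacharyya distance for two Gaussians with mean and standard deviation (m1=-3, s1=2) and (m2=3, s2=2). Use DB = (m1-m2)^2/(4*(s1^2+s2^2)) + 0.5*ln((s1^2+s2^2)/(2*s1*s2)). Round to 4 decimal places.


Bhattacharyya distance between two Gaussians:
DB = (m1-m2)^2/(4*(s1^2+s2^2)) + (1/2)*ln((s1^2+s2^2)/(2*s1*s2)).
(m1-m2)^2 = (-6)^2 = 36.
s1^2+s2^2 = 4 + 4 = 8.
term1 = 36/32 = 1.125.
term2 = 0.5*ln(8/8.0) = 0.0.
DB = 1.125 + 0.0 = 1.1250

1.1250


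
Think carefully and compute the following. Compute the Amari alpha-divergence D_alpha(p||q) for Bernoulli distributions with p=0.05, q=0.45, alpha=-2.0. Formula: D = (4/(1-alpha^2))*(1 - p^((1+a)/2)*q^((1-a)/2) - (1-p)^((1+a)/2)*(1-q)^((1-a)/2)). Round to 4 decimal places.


Amari alpha-divergence:
D = (4/(1-alpha^2))*(1 - p^((1+a)/2)*q^((1-a)/2) - (1-p)^((1+a)/2)*(1-q)^((1-a)/2)).
alpha = -2.0, p = 0.05, q = 0.45.
e1 = (1+alpha)/2 = -0.5, e2 = (1-alpha)/2 = 1.5.
t1 = p^e1 * q^e2 = 0.05^-0.5 * 0.45^1.5 = 1.35.
t2 = (1-p)^e1 * (1-q)^e2 = 0.95^-0.5 * 0.55^1.5 = 0.418487.
4/(1-alpha^2) = -1.333333.
D = -1.333333*(1 - 1.35 - 0.418487) = 1.0246

1.0246


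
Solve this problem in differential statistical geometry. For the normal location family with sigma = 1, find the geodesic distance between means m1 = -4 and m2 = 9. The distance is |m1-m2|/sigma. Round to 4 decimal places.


On the fixed-variance normal subfamily, geodesic distance = |m1-m2|/sigma.
|-4 - 9| = 13.
sigma = 1.
d = 13/1 = 13.0000

13.0000


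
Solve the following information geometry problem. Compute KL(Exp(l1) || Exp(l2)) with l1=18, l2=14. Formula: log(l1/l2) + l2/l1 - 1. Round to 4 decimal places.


KL divergence for exponential family:
KL = log(l1/l2) + l2/l1 - 1.
log(18/14) = 0.251314.
14/18 = 0.777778.
KL = 0.251314 + 0.777778 - 1 = 0.0291

0.0291


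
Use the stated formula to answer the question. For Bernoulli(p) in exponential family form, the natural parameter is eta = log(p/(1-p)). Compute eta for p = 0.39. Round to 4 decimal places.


Natural parameter for Bernoulli: eta = log(p/(1-p)).
p = 0.39, 1-p = 0.61.
p/(1-p) = 0.639344.
eta = log(0.639344) = -0.4473

-0.4473


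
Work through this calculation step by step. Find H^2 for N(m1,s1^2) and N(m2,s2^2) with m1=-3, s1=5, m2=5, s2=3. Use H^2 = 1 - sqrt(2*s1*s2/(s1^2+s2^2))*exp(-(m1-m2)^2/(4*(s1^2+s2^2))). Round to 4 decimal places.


Squared Hellinger distance for Gaussians:
H^2 = 1 - sqrt(2*s1*s2/(s1^2+s2^2)) * exp(-(m1-m2)^2/(4*(s1^2+s2^2))).
s1^2 = 25, s2^2 = 9, s1^2+s2^2 = 34.
sqrt(2*5*3/(34)) = 0.939336.
(m1-m2)^2 = (-8)^2 = 64.
exp(-64/(4*34)) = exp(-0.470588) = 0.624635.
H^2 = 1 - 0.939336*0.624635 = 0.4133

0.4133


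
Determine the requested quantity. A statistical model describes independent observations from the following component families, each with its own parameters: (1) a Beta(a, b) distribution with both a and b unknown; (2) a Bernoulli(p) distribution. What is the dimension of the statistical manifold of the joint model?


The dimension of a statistical manifold equals the number of free
(independent) real parameters of the model. For a product of independent
blocks the parameter counts add.
- Beta (a, b): 2.
- Bernoulli (p): 1.
Total = 2 + 1 = 3.
Dimension = 3

3


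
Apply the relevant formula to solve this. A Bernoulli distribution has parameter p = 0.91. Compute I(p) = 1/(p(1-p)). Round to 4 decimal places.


For Bernoulli(p), Fisher information is I(p) = 1/(p*(1-p)).
p = 0.91, 1-p = 0.09.
p*(1-p) = 0.0819.
I(p) = 1/0.0819 = 12.2100

12.2100


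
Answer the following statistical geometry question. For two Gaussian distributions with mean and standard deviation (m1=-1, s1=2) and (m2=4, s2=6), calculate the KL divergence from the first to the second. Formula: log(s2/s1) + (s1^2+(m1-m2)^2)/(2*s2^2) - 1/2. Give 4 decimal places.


KL divergence between normal distributions:
KL = log(s2/s1) + (s1^2 + (m1-m2)^2)/(2*s2^2) - 1/2.
log(6/2) = 1.098612.
(2^2 + (-1-4)^2)/(2*6^2) = (4 + 25)/72 = 0.402778.
KL = 1.098612 + 0.402778 - 0.5 = 1.0014

1.0014


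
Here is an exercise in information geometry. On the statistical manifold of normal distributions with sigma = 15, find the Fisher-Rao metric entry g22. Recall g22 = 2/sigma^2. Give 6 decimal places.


For the 2-parameter normal family, the Fisher metric has:
  g11 = 1/sigma^2, g22 = 2/sigma^2.
sigma = 15, sigma^2 = 225.
g22 = 0.008889

0.008889


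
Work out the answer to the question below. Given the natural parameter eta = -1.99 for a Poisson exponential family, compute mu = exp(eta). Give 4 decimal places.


Expectation parameter for Poisson exponential family:
mu = exp(eta).
eta = -1.99.
mu = exp(-1.99) = 0.1367

0.1367


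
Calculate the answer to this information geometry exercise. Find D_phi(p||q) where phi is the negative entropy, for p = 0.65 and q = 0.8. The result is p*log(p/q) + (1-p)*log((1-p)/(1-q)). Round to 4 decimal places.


Bregman divergence with negative entropy generator:
D = p*log(p/q) + (1-p)*log((1-p)/(1-q)).
p = 0.65, q = 0.8.
p*log(p/q) = 0.65*log(0.65/0.8) = -0.134966.
(1-p)*log((1-p)/(1-q)) = 0.35*log(0.35/0.2) = 0.195866.
D = -0.134966 + 0.195866 = 0.0609

0.0609


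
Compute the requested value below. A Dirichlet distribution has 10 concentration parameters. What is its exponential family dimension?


Exponential family dimension calculation:
Dirichlet with 10 components has 10 natural parameters.

10


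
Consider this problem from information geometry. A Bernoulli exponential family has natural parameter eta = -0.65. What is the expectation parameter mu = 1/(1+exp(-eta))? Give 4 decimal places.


Dual coordinate (expectation parameter) for Bernoulli:
mu = 1/(1+exp(-eta)).
eta = -0.65.
exp(-eta) = exp(0.65) = 1.915541.
mu = 1/(1+1.915541) = 0.3430

0.3430


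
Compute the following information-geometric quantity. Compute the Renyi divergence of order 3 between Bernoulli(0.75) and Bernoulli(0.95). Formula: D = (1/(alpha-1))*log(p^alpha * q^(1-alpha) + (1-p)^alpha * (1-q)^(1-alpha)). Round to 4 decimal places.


Renyi divergence of order alpha between Bernoulli distributions:
D = (1/(alpha-1))*log(p^alpha * q^(1-alpha) + (1-p)^alpha * (1-q)^(1-alpha)).
alpha = 3, p = 0.75, q = 0.95.
p^alpha * q^(1-alpha) = 0.75^3 * 0.95^-2 = 0.467452.
(1-p)^alpha * (1-q)^(1-alpha) = 0.25^3 * 0.05^-2 = 6.25.
sum = 0.467452 + 6.25 = 6.717452.
D = (1/2)*log(6.717452) = 0.9524

0.9524


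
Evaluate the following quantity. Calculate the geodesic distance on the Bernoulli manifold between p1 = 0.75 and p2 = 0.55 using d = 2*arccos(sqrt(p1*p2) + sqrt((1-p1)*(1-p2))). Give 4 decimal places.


Geodesic distance on Bernoulli manifold:
d(p1,p2) = 2*arccos(sqrt(p1*p2) + sqrt((1-p1)*(1-p2))).
sqrt(p1*p2) = sqrt(0.75*0.55) = 0.642262.
sqrt((1-p1)*(1-p2)) = sqrt(0.25*0.45) = 0.33541.
arg = 0.642262 + 0.33541 = 0.977672.
d = 2*arccos(0.977672) = 0.4234

0.4234


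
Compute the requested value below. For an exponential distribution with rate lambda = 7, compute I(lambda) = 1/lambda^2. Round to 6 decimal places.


Fisher information for exponential: I(lambda) = 1/lambda^2.
lambda = 7, lambda^2 = 49.
I = 1/49 = 0.020408

0.020408


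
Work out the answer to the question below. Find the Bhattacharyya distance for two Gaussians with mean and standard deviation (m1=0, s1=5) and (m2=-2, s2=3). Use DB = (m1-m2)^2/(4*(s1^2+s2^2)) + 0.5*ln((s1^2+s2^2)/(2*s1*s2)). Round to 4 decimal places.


Bhattacharyya distance between two Gaussians:
DB = (m1-m2)^2/(4*(s1^2+s2^2)) + (1/2)*ln((s1^2+s2^2)/(2*s1*s2)).
(m1-m2)^2 = (2)^2 = 4.
s1^2+s2^2 = 25 + 9 = 34.
term1 = 4/136 = 0.029412.
term2 = 0.5*ln(34/30.0) = 0.062582.
DB = 0.029412 + 0.062582 = 0.0920

0.0920


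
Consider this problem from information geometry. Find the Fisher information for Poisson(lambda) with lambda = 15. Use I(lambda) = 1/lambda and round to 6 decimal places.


Fisher information for Poisson: I(lambda) = 1/lambda.
lambda = 15.
I(lambda) = 1/15 = 0.066667

0.066667


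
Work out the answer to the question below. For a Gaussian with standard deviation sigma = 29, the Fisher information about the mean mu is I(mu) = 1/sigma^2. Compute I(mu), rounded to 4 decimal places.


The Fisher information for the mean of a normal distribution is I(mu) = 1/sigma^2.
sigma = 29, so sigma^2 = 841.
I(mu) = 1/841 = 0.0012

0.0012


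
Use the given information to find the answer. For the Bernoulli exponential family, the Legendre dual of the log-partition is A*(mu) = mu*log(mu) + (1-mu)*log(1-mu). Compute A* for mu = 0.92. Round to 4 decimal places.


Legendre transform for Bernoulli:
A*(mu) = mu*log(mu) + (1-mu)*log(1-mu).
mu = 0.92, 1-mu = 0.08.
mu*log(mu) = 0.92*log(0.92) = -0.076711.
(1-mu)*log(1-mu) = 0.08*log(0.08) = -0.202058.
A* = -0.076711 + -0.202058 = -0.2788

-0.2788


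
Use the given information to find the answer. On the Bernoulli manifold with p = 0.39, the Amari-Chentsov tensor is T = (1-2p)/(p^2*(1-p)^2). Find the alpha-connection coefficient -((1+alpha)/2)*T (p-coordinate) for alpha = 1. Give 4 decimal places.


Skewness (Amari-Chentsov) tensor: T = (1-2p)/(p^2*(1-p)^2).
p = 0.39, 1-2p = 0.22, p^2 = 0.1521, (1-p)^2 = 0.3721.
T = 0.22/(0.1521 * 0.3721) = 3.887172.
In the p-coordinate, Gamma^(alpha) = Gamma^(0) - (alpha/2)*T with Gamma^(0) = (1/2)*g'(p) = -T/2,
so Gamma^(alpha) = -((1+alpha)/2)*T.
alpha = 1, -(1+alpha)/2 = -1.0.
Gamma = -1.0 * 3.887172 = -3.8872

-3.8872


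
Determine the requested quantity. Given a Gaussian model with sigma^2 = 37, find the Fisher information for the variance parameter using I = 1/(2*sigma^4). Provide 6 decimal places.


Fisher information for variance: I(sigma^2) = 1/(2*sigma^4).
sigma^2 = 37, so sigma^4 = 1369.
I = 1/(2*1369) = 1/2738 = 0.000365

0.000365


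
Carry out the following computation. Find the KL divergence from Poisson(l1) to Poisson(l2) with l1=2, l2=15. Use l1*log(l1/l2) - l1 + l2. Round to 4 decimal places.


KL divergence for Poisson:
KL = l1*log(l1/l2) - l1 + l2.
l1 = 2, l2 = 15.
log(2/15) = -2.014903.
l1*log(l1/l2) = 2 * -2.014903 = -4.029806.
KL = -4.029806 - 2 + 15 = 8.9702

8.9702


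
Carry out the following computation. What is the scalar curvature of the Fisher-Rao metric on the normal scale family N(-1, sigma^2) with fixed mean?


This family has a single free parameter, so its statistical manifold
is 1-dimensional. The Riemann curvature tensor of any 1-dimensional
Riemannian manifold vanishes identically, so R = 0.

0


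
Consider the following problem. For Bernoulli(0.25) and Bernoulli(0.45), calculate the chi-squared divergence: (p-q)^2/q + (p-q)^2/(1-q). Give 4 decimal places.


Chi-squared divergence between Bernoulli distributions:
chi^2 = (p-q)^2/q + (p-q)^2/(1-q).
p = 0.25, q = 0.45, p-q = -0.2.
(p-q)^2 = 0.04.
term1 = 0.04/0.45 = 0.088889.
term2 = 0.04/0.55 = 0.072727.
chi^2 = 0.088889 + 0.072727 = 0.1616

0.1616


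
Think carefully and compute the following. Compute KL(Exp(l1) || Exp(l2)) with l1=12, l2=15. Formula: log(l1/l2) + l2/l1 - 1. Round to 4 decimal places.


KL divergence for exponential family:
KL = log(l1/l2) + l2/l1 - 1.
log(12/15) = -0.223144.
15/12 = 1.25.
KL = -0.223144 + 1.25 - 1 = 0.0269

0.0269


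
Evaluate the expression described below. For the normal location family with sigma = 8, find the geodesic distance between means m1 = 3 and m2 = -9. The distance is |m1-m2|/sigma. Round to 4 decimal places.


On the fixed-variance normal subfamily, geodesic distance = |m1-m2|/sigma.
|3 - -9| = 12.
sigma = 8.
d = 12/8 = 1.5000

1.5000


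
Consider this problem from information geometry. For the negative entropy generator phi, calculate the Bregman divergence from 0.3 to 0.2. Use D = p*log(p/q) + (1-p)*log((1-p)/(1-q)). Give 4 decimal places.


Bregman divergence with negative entropy generator:
D = p*log(p/q) + (1-p)*log((1-p)/(1-q)).
p = 0.3, q = 0.2.
p*log(p/q) = 0.3*log(0.3/0.2) = 0.12164.
(1-p)*log((1-p)/(1-q)) = 0.7*log(0.7/0.8) = -0.093472.
D = 0.12164 + -0.093472 = 0.0282

0.0282


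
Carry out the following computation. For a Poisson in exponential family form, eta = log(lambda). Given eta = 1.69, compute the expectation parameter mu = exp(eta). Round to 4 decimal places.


Expectation parameter for Poisson exponential family:
mu = exp(eta).
eta = 1.69.
mu = exp(1.69) = 5.4195

5.4195


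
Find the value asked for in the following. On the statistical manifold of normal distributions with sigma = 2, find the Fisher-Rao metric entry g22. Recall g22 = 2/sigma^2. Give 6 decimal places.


For the 2-parameter normal family, the Fisher metric has:
  g11 = 1/sigma^2, g22 = 2/sigma^2.
sigma = 2, sigma^2 = 4.
g22 = 0.500000

0.500000


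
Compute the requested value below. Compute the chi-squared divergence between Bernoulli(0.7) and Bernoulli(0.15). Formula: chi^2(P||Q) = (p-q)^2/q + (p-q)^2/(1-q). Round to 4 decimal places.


Chi-squared divergence between Bernoulli distributions:
chi^2 = (p-q)^2/q + (p-q)^2/(1-q).
p = 0.7, q = 0.15, p-q = 0.55.
(p-q)^2 = 0.3025.
term1 = 0.3025/0.15 = 2.016667.
term2 = 0.3025/0.85 = 0.355882.
chi^2 = 2.016667 + 0.355882 = 2.3725

2.3725


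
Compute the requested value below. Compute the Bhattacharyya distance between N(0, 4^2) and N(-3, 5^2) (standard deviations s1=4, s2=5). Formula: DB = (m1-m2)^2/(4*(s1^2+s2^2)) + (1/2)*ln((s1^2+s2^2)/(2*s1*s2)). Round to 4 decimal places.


Bhattacharyya distance between two Gaussians:
DB = (m1-m2)^2/(4*(s1^2+s2^2)) + (1/2)*ln((s1^2+s2^2)/(2*s1*s2)).
(m1-m2)^2 = (3)^2 = 9.
s1^2+s2^2 = 16 + 25 = 41.
term1 = 9/164 = 0.054878.
term2 = 0.5*ln(41/40.0) = 0.012346.
DB = 0.054878 + 0.012346 = 0.0672

0.0672


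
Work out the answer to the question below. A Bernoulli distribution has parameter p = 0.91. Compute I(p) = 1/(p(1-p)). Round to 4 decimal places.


For Bernoulli(p), Fisher information is I(p) = 1/(p*(1-p)).
p = 0.91, 1-p = 0.09.
p*(1-p) = 0.0819.
I(p) = 1/0.0819 = 12.2100

12.2100


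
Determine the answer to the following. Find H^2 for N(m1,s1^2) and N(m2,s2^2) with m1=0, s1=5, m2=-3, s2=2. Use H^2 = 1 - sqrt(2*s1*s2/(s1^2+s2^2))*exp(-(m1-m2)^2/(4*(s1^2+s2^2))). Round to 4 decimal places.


Squared Hellinger distance for Gaussians:
H^2 = 1 - sqrt(2*s1*s2/(s1^2+s2^2)) * exp(-(m1-m2)^2/(4*(s1^2+s2^2))).
s1^2 = 25, s2^2 = 4, s1^2+s2^2 = 29.
sqrt(2*5*2/(29)) = 0.830455.
(m1-m2)^2 = (3)^2 = 9.
exp(-9/(4*29)) = exp(-0.077586) = 0.925347.
H^2 = 1 - 0.830455*0.925347 = 0.2315

0.2315


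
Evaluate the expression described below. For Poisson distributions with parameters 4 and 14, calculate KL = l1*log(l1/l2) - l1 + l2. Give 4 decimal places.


KL divergence for Poisson:
KL = l1*log(l1/l2) - l1 + l2.
l1 = 4, l2 = 14.
log(4/14) = -1.252763.
l1*log(l1/l2) = 4 * -1.252763 = -5.011052.
KL = -5.011052 - 4 + 14 = 4.9889

4.9889


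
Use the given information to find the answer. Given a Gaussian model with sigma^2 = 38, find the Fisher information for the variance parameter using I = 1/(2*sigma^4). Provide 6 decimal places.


Fisher information for variance: I(sigma^2) = 1/(2*sigma^4).
sigma^2 = 38, so sigma^4 = 1444.
I = 1/(2*1444) = 1/2888 = 0.000346

0.000346


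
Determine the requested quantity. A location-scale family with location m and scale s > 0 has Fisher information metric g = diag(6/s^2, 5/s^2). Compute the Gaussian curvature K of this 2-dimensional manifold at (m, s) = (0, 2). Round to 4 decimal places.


The metric has the form g = (A dm^2 + B ds^2)/s^2 with A = 6, B = 5.
Substitute u = sqrt(A/B)*m: g = B*(du^2 + ds^2)/s^2, i.e. B times the
Poincare upper half-plane metric, which has constant Gaussian curvature -1.
Scaling a 2D metric by a constant c divides the Gaussian curvature by c,
so K = -1/B = -1/(5) = -0.2000 everywhere (the point (m, s) = (0, 2) is irrelevant:
the curvature is constant).
The requested Gaussian curvature is K = -0.2000.

-0.2000


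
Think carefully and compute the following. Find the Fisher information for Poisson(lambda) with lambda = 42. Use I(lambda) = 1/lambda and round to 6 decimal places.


Fisher information for Poisson: I(lambda) = 1/lambda.
lambda = 42.
I(lambda) = 1/42 = 0.023810

0.023810


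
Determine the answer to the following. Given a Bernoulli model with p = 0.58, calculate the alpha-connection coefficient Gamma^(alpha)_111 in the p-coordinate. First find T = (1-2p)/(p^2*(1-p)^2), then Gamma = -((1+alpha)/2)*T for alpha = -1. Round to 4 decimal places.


Skewness (Amari-Chentsov) tensor: T = (1-2p)/(p^2*(1-p)^2).
p = 0.58, 1-2p = -0.16, p^2 = 0.3364, (1-p)^2 = 0.1764.
T = -0.16/(0.3364 * 0.1764) = -2.696283.
In the p-coordinate, Gamma^(alpha) = Gamma^(0) - (alpha/2)*T with Gamma^(0) = (1/2)*g'(p) = -T/2,
so Gamma^(alpha) = -((1+alpha)/2)*T.
alpha = -1, -(1+alpha)/2 = 0.0.
Gamma = 0.0 * -2.696283 = 0.0000

0.0000


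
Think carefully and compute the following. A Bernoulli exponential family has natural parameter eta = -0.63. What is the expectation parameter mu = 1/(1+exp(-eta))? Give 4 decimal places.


Dual coordinate (expectation parameter) for Bernoulli:
mu = 1/(1+exp(-eta)).
eta = -0.63.
exp(-eta) = exp(0.63) = 1.877611.
mu = 1/(1+1.877611) = 0.3475

0.3475


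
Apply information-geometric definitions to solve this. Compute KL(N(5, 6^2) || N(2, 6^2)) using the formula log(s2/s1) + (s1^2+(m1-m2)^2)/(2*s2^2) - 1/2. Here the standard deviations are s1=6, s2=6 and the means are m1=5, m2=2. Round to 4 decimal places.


KL divergence between normal distributions:
KL = log(s2/s1) + (s1^2 + (m1-m2)^2)/(2*s2^2) - 1/2.
log(6/6) = 0.0.
(6^2 + (5-2)^2)/(2*6^2) = (36 + 9)/72 = 0.625.
KL = 0.0 + 0.625 - 0.5 = 0.1250

0.1250


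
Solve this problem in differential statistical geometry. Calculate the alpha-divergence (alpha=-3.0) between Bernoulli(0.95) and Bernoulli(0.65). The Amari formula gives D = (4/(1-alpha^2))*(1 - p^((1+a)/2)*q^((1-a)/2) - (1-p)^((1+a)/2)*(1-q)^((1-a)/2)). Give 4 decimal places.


Amari alpha-divergence:
D = (4/(1-alpha^2))*(1 - p^((1+a)/2)*q^((1-a)/2) - (1-p)^((1+a)/2)*(1-q)^((1-a)/2)).
alpha = -3.0, p = 0.95, q = 0.65.
e1 = (1+alpha)/2 = -1.0, e2 = (1-alpha)/2 = 2.0.
t1 = p^e1 * q^e2 = 0.95^-1.0 * 0.65^2.0 = 0.444737.
t2 = (1-p)^e1 * (1-q)^e2 = 0.05^-1.0 * 0.35^2.0 = 2.45.
4/(1-alpha^2) = -0.5.
D = -0.5*(1 - 0.444737 - 2.45) = 0.9474

0.9474


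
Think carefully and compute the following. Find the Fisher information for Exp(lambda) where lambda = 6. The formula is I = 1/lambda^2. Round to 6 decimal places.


Fisher information for exponential: I(lambda) = 1/lambda^2.
lambda = 6, lambda^2 = 36.
I = 1/36 = 0.027778

0.027778


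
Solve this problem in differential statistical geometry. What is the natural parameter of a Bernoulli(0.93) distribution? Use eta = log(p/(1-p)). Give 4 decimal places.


Natural parameter for Bernoulli: eta = log(p/(1-p)).
p = 0.93, 1-p = 0.07.
p/(1-p) = 13.285714.
eta = log(13.285714) = 2.5867

2.5867


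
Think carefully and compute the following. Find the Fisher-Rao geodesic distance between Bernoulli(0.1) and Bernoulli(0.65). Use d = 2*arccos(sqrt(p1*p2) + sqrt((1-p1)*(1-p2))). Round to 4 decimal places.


Geodesic distance on Bernoulli manifold:
d(p1,p2) = 2*arccos(sqrt(p1*p2) + sqrt((1-p1)*(1-p2))).
sqrt(p1*p2) = sqrt(0.1*0.65) = 0.254951.
sqrt((1-p1)*(1-p2)) = sqrt(0.9*0.35) = 0.561249.
arg = 0.254951 + 0.561249 = 0.8162.
d = 2*arccos(0.8162) = 1.2320

1.2320


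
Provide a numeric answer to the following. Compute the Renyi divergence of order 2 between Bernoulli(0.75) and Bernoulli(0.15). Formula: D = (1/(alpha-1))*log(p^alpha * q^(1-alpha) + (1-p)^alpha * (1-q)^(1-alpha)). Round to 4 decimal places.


Renyi divergence of order alpha between Bernoulli distributions:
D = (1/(alpha-1))*log(p^alpha * q^(1-alpha) + (1-p)^alpha * (1-q)^(1-alpha)).
alpha = 2, p = 0.75, q = 0.15.
p^alpha * q^(1-alpha) = 0.75^2 * 0.15^-1 = 3.75.
(1-p)^alpha * (1-q)^(1-alpha) = 0.25^2 * 0.85^-1 = 0.073529.
sum = 3.75 + 0.073529 = 3.823529.
D = (1/1)*log(3.823529) = 1.3412

1.3412


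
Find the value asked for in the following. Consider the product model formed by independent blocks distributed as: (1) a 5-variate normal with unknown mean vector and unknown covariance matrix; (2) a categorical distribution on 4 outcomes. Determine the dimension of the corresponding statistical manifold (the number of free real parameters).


The dimension of a statistical manifold equals the number of free
(independent) real parameters of the model. For a product of independent
blocks the parameter counts add.
- 5-variate normal: 5 (mean) + 5*6/2 = 15 (symmetric covariance) = 20.
- categorical on 4 outcomes (probabilities sum to 1): 4-1 = 3.
Total = 20 + 3 = 23.
Dimension = 23

23


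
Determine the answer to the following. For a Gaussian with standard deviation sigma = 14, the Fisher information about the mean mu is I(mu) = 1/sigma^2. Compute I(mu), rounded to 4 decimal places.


The Fisher information for the mean of a normal distribution is I(mu) = 1/sigma^2.
sigma = 14, so sigma^2 = 196.
I(mu) = 1/196 = 0.0051

0.0051


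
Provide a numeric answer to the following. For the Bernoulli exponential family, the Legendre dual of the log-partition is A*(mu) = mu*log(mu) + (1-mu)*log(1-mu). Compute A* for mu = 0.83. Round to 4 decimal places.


Legendre transform for Bernoulli:
A*(mu) = mu*log(mu) + (1-mu)*log(1-mu).
mu = 0.83, 1-mu = 0.17.
mu*log(mu) = 0.83*log(0.83) = -0.154654.
(1-mu)*log(1-mu) = 0.17*log(0.17) = -0.301233.
A* = -0.154654 + -0.301233 = -0.4559

-0.4559


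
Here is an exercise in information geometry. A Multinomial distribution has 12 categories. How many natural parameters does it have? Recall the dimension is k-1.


Exponential family dimension calculation:
For Multinomial with k=12 categories, dim = k-1 = 11.

11


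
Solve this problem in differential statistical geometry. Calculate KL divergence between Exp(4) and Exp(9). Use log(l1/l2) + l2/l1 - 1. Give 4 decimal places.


KL divergence for exponential family:
KL = log(l1/l2) + l2/l1 - 1.
log(4/9) = -0.81093.
9/4 = 2.25.
KL = -0.81093 + 2.25 - 1 = 0.4391

0.4391


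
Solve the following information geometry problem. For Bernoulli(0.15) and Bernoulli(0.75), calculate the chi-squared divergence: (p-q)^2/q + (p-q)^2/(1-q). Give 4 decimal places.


Chi-squared divergence between Bernoulli distributions:
chi^2 = (p-q)^2/q + (p-q)^2/(1-q).
p = 0.15, q = 0.75, p-q = -0.6.
(p-q)^2 = 0.36.
term1 = 0.36/0.75 = 0.48.
term2 = 0.36/0.25 = 1.44.
chi^2 = 0.48 + 1.44 = 1.9200

1.9200


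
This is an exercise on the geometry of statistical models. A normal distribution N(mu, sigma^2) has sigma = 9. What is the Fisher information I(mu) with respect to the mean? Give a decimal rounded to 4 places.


The Fisher information for the mean of a normal distribution is I(mu) = 1/sigma^2.
sigma = 9, so sigma^2 = 81.
I(mu) = 1/81 = 0.0123

0.0123


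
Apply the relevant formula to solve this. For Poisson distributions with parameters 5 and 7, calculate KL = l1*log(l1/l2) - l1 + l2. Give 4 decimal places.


KL divergence for Poisson:
KL = l1*log(l1/l2) - l1 + l2.
l1 = 5, l2 = 7.
log(5/7) = -0.336472.
l1*log(l1/l2) = 5 * -0.336472 = -1.682361.
KL = -1.682361 - 5 + 7 = 0.3176

0.3176


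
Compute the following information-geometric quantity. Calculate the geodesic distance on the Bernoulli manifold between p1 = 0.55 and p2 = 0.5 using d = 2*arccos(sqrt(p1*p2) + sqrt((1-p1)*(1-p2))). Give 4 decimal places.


Geodesic distance on Bernoulli manifold:
d(p1,p2) = 2*arccos(sqrt(p1*p2) + sqrt((1-p1)*(1-p2))).
sqrt(p1*p2) = sqrt(0.55*0.5) = 0.524404.
sqrt((1-p1)*(1-p2)) = sqrt(0.45*0.5) = 0.474342.
arg = 0.524404 + 0.474342 = 0.998746.
d = 2*arccos(0.998746) = 0.1002

0.1002


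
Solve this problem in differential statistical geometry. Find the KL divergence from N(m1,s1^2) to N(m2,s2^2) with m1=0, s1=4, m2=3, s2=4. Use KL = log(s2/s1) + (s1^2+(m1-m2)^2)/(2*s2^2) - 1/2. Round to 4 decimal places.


KL divergence between normal distributions:
KL = log(s2/s1) + (s1^2 + (m1-m2)^2)/(2*s2^2) - 1/2.
log(4/4) = 0.0.
(4^2 + (0-3)^2)/(2*4^2) = (16 + 9)/32 = 0.78125.
KL = 0.0 + 0.78125 - 0.5 = 0.2813

0.2813


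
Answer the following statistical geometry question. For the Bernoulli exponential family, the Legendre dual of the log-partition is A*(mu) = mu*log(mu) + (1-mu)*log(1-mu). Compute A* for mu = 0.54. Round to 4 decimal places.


Legendre transform for Bernoulli:
A*(mu) = mu*log(mu) + (1-mu)*log(1-mu).
mu = 0.54, 1-mu = 0.46.
mu*log(mu) = 0.54*log(0.54) = -0.332741.
(1-mu)*log(1-mu) = 0.46*log(0.46) = -0.357203.
A* = -0.332741 + -0.357203 = -0.6899

-0.6899


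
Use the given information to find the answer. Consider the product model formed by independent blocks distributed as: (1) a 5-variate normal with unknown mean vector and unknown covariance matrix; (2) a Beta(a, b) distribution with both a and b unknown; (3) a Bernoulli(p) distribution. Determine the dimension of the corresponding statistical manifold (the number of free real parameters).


The dimension of a statistical manifold equals the number of free
(independent) real parameters of the model. For a product of independent
blocks the parameter counts add.
- 5-variate normal: 5 (mean) + 5*6/2 = 15 (symmetric covariance) = 20.
- Beta (a, b): 2.
- Bernoulli (p): 1.
Total = 20 + 2 + 1 = 23.
Dimension = 23

23


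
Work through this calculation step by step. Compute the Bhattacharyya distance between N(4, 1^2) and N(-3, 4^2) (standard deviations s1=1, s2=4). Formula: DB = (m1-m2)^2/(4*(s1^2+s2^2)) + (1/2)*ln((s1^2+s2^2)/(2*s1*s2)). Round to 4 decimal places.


Bhattacharyya distance between two Gaussians:
DB = (m1-m2)^2/(4*(s1^2+s2^2)) + (1/2)*ln((s1^2+s2^2)/(2*s1*s2)).
(m1-m2)^2 = (7)^2 = 49.
s1^2+s2^2 = 1 + 16 = 17.
term1 = 49/68 = 0.720588.
term2 = 0.5*ln(17/8.0) = 0.376886.
DB = 0.720588 + 0.376886 = 1.0975

1.0975


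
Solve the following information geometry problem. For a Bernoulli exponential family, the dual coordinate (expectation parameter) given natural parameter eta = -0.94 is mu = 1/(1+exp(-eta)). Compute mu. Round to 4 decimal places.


Dual coordinate (expectation parameter) for Bernoulli:
mu = 1/(1+exp(-eta)).
eta = -0.94.
exp(-eta) = exp(0.94) = 2.559981.
mu = 1/(1+2.559981) = 0.2809

0.2809


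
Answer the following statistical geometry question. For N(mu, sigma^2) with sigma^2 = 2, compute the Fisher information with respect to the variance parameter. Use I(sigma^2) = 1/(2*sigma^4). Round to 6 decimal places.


Fisher information for variance: I(sigma^2) = 1/(2*sigma^4).
sigma^2 = 2, so sigma^4 = 4.
I = 1/(2*4) = 1/8 = 0.125000

0.125000


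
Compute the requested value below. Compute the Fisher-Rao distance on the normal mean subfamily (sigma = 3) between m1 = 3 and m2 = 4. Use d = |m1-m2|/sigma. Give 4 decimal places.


On the fixed-variance normal subfamily, geodesic distance = |m1-m2|/sigma.
|3 - 4| = 1.
sigma = 3.
d = 1/3 = 0.3333

0.3333


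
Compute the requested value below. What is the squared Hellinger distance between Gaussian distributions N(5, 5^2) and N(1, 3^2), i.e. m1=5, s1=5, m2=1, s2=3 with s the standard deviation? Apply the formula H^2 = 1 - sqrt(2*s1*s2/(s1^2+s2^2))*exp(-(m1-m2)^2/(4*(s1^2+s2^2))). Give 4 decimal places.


Squared Hellinger distance for Gaussians:
H^2 = 1 - sqrt(2*s1*s2/(s1^2+s2^2)) * exp(-(m1-m2)^2/(4*(s1^2+s2^2))).
s1^2 = 25, s2^2 = 9, s1^2+s2^2 = 34.
sqrt(2*5*3/(34)) = 0.939336.
(m1-m2)^2 = (4)^2 = 16.
exp(-16/(4*34)) = exp(-0.117647) = 0.88901.
H^2 = 1 - 0.939336*0.88901 = 0.1649

0.1649


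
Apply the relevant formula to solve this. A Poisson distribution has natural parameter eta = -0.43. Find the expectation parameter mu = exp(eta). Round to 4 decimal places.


Expectation parameter for Poisson exponential family:
mu = exp(eta).
eta = -0.43.
mu = exp(-0.43) = 0.6505

0.6505


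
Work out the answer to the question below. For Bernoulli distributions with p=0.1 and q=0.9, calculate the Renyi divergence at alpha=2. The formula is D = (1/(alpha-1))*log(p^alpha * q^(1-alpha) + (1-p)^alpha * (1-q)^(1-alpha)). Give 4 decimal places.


Renyi divergence of order alpha between Bernoulli distributions:
D = (1/(alpha-1))*log(p^alpha * q^(1-alpha) + (1-p)^alpha * (1-q)^(1-alpha)).
alpha = 2, p = 0.1, q = 0.9.
p^alpha * q^(1-alpha) = 0.1^2 * 0.9^-1 = 0.011111.
(1-p)^alpha * (1-q)^(1-alpha) = 0.9^2 * 0.1^-1 = 8.1.
sum = 0.011111 + 8.1 = 8.111111.
D = (1/1)*log(8.111111) = 2.0932

2.0932


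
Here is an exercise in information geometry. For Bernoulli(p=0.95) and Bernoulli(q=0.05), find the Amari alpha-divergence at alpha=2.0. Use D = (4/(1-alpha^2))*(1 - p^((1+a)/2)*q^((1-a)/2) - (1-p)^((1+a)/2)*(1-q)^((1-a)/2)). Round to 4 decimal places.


Amari alpha-divergence:
D = (4/(1-alpha^2))*(1 - p^((1+a)/2)*q^((1-a)/2) - (1-p)^((1+a)/2)*(1-q)^((1-a)/2)).
alpha = 2.0, p = 0.95, q = 0.05.
e1 = (1+alpha)/2 = 1.5, e2 = (1-alpha)/2 = -0.5.
t1 = p^e1 * q^e2 = 0.95^1.5 * 0.05^-0.5 = 4.140954.
t2 = (1-p)^e1 * (1-q)^e2 = 0.05^1.5 * 0.95^-0.5 = 0.011471.
4/(1-alpha^2) = -1.333333.
D = -1.333333*(1 - 4.140954 - 0.011471) = 4.2032

4.2032


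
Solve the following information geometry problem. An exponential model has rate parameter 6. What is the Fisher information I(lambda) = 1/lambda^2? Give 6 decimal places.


Fisher information for exponential: I(lambda) = 1/lambda^2.
lambda = 6, lambda^2 = 36.
I = 1/36 = 0.027778

0.027778


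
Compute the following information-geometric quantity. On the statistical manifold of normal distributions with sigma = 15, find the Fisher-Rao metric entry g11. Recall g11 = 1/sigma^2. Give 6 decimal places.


For the 2-parameter normal family, the Fisher metric has:
  g11 = 1/sigma^2, g22 = 2/sigma^2.
sigma = 15, sigma^2 = 225.
g11 = 0.004444

0.004444


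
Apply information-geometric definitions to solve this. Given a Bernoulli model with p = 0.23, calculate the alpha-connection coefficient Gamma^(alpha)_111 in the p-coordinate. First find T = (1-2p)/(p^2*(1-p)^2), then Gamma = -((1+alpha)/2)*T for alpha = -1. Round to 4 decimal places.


Skewness (Amari-Chentsov) tensor: T = (1-2p)/(p^2*(1-p)^2).
p = 0.23, 1-2p = 0.54, p^2 = 0.0529, (1-p)^2 = 0.5929.
T = 0.54/(0.0529 * 0.5929) = 17.216967.
In the p-coordinate, Gamma^(alpha) = Gamma^(0) - (alpha/2)*T with Gamma^(0) = (1/2)*g'(p) = -T/2,
so Gamma^(alpha) = -((1+alpha)/2)*T.
alpha = -1, -(1+alpha)/2 = 0.0.
Gamma = 0.0 * 17.216967 = 0.0000

0.0000


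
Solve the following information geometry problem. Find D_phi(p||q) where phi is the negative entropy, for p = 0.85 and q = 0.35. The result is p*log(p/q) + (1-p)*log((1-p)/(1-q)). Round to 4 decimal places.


Bregman divergence with negative entropy generator:
D = p*log(p/q) + (1-p)*log((1-p)/(1-q)).
p = 0.85, q = 0.35.
p*log(p/q) = 0.85*log(0.85/0.35) = 0.754208.
(1-p)*log((1-p)/(1-q)) = 0.15*log(0.15/0.65) = -0.219951.
D = 0.754208 + -0.219951 = 0.5343

0.5343


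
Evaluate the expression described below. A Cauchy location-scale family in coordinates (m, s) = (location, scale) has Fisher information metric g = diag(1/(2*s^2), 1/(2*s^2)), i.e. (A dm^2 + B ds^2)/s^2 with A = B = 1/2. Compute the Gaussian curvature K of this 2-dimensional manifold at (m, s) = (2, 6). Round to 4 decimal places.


The metric has the form g = (A dm^2 + B ds^2)/s^2 with A = 1/2, B = 1/2.
Substitute u = sqrt(A/B)*m: g = B*(du^2 + ds^2)/s^2, i.e. B times the
Poincare upper half-plane metric, which has constant Gaussian curvature -1.
Scaling a 2D metric by a constant c divides the Gaussian curvature by c,
so K = -1/B = -1/(1/2) = -2.0000 everywhere (the point (m, s) = (2, 6) is irrelevant:
the curvature is constant).
The requested Gaussian curvature is K = -2.0000.

-2.0000


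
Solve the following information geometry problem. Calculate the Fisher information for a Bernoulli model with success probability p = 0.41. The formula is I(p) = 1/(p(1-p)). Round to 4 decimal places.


For Bernoulli(p), Fisher information is I(p) = 1/(p*(1-p)).
p = 0.41, 1-p = 0.59.
p*(1-p) = 0.2419.
I(p) = 1/0.2419 = 4.1339

4.1339


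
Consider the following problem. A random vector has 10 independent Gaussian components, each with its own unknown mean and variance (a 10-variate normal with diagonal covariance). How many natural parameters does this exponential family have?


Exponential family dimension calculation:
Each univariate normal has two natural parameters (mu/sigma^2 and -1/(2 sigma^2)).
With 10 independent components, dim = 2 * 10 = 20.

20


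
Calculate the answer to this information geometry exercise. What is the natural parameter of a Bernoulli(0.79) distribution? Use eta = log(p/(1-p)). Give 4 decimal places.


Natural parameter for Bernoulli: eta = log(p/(1-p)).
p = 0.79, 1-p = 0.21.
p/(1-p) = 3.761905.
eta = log(3.761905) = 1.3249

1.3249


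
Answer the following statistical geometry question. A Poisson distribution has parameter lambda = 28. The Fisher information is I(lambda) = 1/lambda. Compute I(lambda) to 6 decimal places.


Fisher information for Poisson: I(lambda) = 1/lambda.
lambda = 28.
I(lambda) = 1/28 = 0.035714

0.035714


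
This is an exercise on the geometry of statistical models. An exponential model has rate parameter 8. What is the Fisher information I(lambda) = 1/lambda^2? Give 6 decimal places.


Fisher information for exponential: I(lambda) = 1/lambda^2.
lambda = 8, lambda^2 = 64.
I = 1/64 = 0.015625

0.015625


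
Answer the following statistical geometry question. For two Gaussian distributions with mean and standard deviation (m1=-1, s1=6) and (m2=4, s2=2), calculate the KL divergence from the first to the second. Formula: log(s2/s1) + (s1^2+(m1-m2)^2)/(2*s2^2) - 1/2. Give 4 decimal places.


KL divergence between normal distributions:
KL = log(s2/s1) + (s1^2 + (m1-m2)^2)/(2*s2^2) - 1/2.
log(2/6) = -1.098612.
(6^2 + (-1-4)^2)/(2*2^2) = (36 + 25)/8 = 7.625.
KL = -1.098612 + 7.625 - 0.5 = 6.0264

6.0264


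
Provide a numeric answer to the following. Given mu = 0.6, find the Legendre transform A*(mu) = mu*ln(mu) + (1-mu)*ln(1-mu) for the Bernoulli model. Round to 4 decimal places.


Legendre transform for Bernoulli:
A*(mu) = mu*log(mu) + (1-mu)*log(1-mu).
mu = 0.6, 1-mu = 0.4.
mu*log(mu) = 0.6*log(0.6) = -0.306495.
(1-mu)*log(1-mu) = 0.4*log(0.4) = -0.366516.
A* = -0.306495 + -0.366516 = -0.6730

-0.6730


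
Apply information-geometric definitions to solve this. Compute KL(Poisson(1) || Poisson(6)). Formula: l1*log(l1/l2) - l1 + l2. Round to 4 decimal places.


KL divergence for Poisson:
KL = l1*log(l1/l2) - l1 + l2.
l1 = 1, l2 = 6.
log(1/6) = -1.791759.
l1*log(l1/l2) = 1 * -1.791759 = -1.791759.
KL = -1.791759 - 1 + 6 = 3.2082

3.2082


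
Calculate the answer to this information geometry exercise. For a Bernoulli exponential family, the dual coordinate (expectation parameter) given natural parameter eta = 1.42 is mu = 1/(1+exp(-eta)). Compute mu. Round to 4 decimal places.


Dual coordinate (expectation parameter) for Bernoulli:
mu = 1/(1+exp(-eta)).
eta = 1.42.
exp(-eta) = exp(-1.42) = 0.241714.
mu = 1/(1+0.241714) = 0.8053

0.8053


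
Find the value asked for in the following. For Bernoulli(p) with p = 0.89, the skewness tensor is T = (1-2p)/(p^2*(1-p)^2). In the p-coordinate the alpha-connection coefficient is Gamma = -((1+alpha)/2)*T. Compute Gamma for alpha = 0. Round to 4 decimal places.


Skewness (Amari-Chentsov) tensor: T = (1-2p)/(p^2*(1-p)^2).
p = 0.89, 1-2p = -0.78, p^2 = 0.7921, (1-p)^2 = 0.0121.
T = -0.78/(0.7921 * 0.0121) = -81.382161.
In the p-coordinate, Gamma^(alpha) = Gamma^(0) - (alpha/2)*T with Gamma^(0) = (1/2)*g'(p) = -T/2,
so Gamma^(alpha) = -((1+alpha)/2)*T.
alpha = 0, -(1+alpha)/2 = -0.5.
Gamma = -0.5 * -81.382161 = 40.6911

40.6911


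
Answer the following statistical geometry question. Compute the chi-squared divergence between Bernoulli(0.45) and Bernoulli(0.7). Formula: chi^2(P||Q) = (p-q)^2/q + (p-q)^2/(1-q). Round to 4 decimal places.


Chi-squared divergence between Bernoulli distributions:
chi^2 = (p-q)^2/q + (p-q)^2/(1-q).
p = 0.45, q = 0.7, p-q = -0.25.
(p-q)^2 = 0.0625.
term1 = 0.0625/0.7 = 0.089286.
term2 = 0.0625/0.3 = 0.208333.
chi^2 = 0.089286 + 0.208333 = 0.2976

0.2976


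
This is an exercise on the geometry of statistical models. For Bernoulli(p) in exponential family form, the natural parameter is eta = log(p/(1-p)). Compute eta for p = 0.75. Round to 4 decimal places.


Natural parameter for Bernoulli: eta = log(p/(1-p)).
p = 0.75, 1-p = 0.25.
p/(1-p) = 3.0.
eta = log(3.0) = 1.0986

1.0986


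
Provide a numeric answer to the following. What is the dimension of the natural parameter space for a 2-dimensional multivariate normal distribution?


Exponential family dimension calculation:
For 2-dim MVN: mean has 2 params, covariance has 2*3/2 = 3 unique entries.
Total dim = 2 + 3 = 5.

5


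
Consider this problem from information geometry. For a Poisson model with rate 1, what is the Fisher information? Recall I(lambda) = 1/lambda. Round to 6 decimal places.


Fisher information for Poisson: I(lambda) = 1/lambda.
lambda = 1.
I(lambda) = 1/1 = 1.000000

1.000000
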